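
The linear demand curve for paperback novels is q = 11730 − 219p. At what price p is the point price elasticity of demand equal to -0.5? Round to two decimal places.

17.85

Ed = −219p/(11730 − 219p). Set this equal to -0.5:
219p = 0.5·(11730 − 219p) ⇒ 219p(1 + 0.5) = 0.5·11730
p = 0.5·11730 / (219·1.5) = 17.8538…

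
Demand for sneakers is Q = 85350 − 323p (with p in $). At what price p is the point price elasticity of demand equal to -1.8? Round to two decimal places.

Ed = −323p/(85350 − 323p). Set this equal to -1.8:
323p = 1.8·(85350 − 323p) ⇒ 323p(1 + 1.8) = 1.8·85350
p = 1.8·85350 / (323·2.8) = 169.8695…

169.87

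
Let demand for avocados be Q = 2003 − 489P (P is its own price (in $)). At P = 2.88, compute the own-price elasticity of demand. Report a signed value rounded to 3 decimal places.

-2.368

At the given values, Q = 2003 − 489(2.88) = 594.68.
∂Q/∂P = −489.
E = (-489) × (2.88/594.68) = -2.36819…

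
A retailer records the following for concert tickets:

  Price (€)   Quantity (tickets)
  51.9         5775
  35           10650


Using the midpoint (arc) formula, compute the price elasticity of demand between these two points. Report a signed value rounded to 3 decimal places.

-1.526

%ΔQ = (10650 − 5775) / [(5775 + 10650)/2] = 4875/8212.5 = 0.593607…
%ΔP = (35 − 51.9) / [(51.9 + 35)/2] = -16.9/43.45 = -0.388952…
Arc Ed = %ΔQ / %ΔP = (4875/8212.5) / (-16.9/43.45) = -1.52616…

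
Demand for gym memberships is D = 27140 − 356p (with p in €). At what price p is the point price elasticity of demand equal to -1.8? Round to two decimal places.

Ed = −356p/(27140 − 356p). Set this equal to -1.8:
356p = 1.8·(27140 − 356p) ⇒ 356p(1 + 1.8) = 1.8·27140
p = 1.8·27140 / (356·2.8) = 49.0088…

49.01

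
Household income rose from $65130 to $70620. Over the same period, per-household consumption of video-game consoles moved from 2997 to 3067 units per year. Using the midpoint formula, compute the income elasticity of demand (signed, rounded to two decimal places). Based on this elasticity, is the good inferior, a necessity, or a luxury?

0.29; necessity

%ΔQ = (3067 − 2997)/[( 2997 + 3067)/2] = 70/3032 = 0.023087…
%ΔIncome = (70620 − 65130)/[( 65130 + 70620)/2] = 5490/67875 = 0.080883…
E_income = (70/3032) / (5490/67875) = 0.2854…
0 < E_income < 1 ⇒ normal good, necessity.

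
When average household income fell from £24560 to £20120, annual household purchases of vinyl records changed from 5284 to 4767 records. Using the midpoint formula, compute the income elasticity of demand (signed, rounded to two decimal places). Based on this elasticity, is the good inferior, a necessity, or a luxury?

%ΔQ = (4767 − 5284)/[( 5284 + 4767)/2] = -517/5025.5 = -0.102875…
%ΔIncome = (20120 − 24560)/[( 24560 + 20120)/2] = -4440/22340 = -0.198746…
E_income = (-517/5025.5) / (-4440/22340) = 0.5176…
0 < E_income < 1 ⇒ normal good, necessity.

0.52; necessity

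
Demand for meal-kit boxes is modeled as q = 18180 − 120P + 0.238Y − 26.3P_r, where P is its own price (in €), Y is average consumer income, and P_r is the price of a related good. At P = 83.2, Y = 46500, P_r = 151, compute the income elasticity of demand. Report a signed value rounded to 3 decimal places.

At the given values, q = 18180 − 120(83.2) + 0.238(46500) − 26.3(151) = 15291.7.
∂q/∂Y = 0.238.
E = (0.238) × (46500/15291.7) = 0.72372…

0.724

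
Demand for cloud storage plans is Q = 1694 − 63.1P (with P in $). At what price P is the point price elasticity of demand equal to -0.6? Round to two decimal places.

10.07

Ed = −63.1P/(1694 − 63.1P). Set this equal to -0.6:
63.1P = 0.6·(1694 − 63.1P) ⇒ 63.1P(1 + 0.6) = 0.6·1694
P = 0.6·1694 / (63.1·1.6) = 10.0673…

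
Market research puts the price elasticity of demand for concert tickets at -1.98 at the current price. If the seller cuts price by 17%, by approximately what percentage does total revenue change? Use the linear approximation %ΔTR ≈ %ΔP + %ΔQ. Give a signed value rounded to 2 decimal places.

+16.66%

%ΔQ ≈ Ed × %ΔP = (-1.98) × (-17%) = +33.6600%
%ΔTR ≈ %ΔP + %ΔQ = (-17%) + (+33.6600%) = +16.6600%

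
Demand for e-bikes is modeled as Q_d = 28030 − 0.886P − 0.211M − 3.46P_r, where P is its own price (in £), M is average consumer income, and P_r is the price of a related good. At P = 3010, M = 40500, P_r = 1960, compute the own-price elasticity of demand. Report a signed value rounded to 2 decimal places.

At the given values, Q_d = 28030 − 0.886(3010) − 0.211(40500) − 3.46(1960) = 10036.04.
∂Q_d/∂P = −0.886.
E = (-0.886) × (3010/10036.04) = -0.2657…

-0.27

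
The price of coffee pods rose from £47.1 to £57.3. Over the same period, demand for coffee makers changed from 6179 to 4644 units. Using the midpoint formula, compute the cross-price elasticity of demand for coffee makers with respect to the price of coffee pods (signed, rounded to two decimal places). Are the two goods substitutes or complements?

%ΔQ_{coffee makers} = (4644 − 6179)/avg = -1535/5411.5 = -0.283655…
%ΔP_{coffee pods} = (57.3 − 47.1)/avg = 10.2/52.2 = 0.195402…
E_cross = (-1535/5411.5) / (10.2/52.2) = -1.4516…
E_cross < 0 ⇒ the goods are complements.

-1.45; complements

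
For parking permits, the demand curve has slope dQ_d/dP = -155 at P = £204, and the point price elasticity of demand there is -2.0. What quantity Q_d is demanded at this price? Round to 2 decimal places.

Ed = (dQ_d/dP)·(P/Q_d) ⇒ Q_d = (dQ_d/dP)·P/Ed = (-155)·204/(-2.0) = 15810

15810.00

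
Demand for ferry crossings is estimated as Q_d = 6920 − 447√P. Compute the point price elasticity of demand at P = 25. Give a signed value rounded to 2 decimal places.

dQ_d/dP = −447/(2√P) = -44.7. At P = 25, Q_d = 4685.
Ed = (dQ_d/dP)·(P/Q_d) = (-44.7) × (25/4685) = -0.2385…

-0.24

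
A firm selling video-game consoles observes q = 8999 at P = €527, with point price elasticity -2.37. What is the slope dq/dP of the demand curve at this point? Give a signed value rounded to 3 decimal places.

-40.470

Ed = (dq/dP)·(P/q) ⇒ dq/dP = Ed·q/P = (-2.37)·8999/527 = -40.46988…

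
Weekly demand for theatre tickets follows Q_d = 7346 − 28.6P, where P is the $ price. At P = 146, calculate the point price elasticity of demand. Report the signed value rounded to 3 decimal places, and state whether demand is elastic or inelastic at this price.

-1.317; elastic

dQ_d/dP = −28.6. At P = 146, Q_d = 7346 − 28.6(146) = 3170.4.
Ed = (dQ_d/dP)·(P/Q_d) = −28.6 × (146/3170.4) = -1.31705…
|Ed| = 1.317 > 1, so demand is elastic.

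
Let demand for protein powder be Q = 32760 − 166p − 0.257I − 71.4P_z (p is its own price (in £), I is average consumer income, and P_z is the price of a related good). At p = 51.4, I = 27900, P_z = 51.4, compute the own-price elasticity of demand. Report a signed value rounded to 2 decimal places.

-0.64

At the given values, Q = 32760 − 166(51.4) − 0.257(27900) − 71.4(51.4) = 13387.34.
∂Q/∂p = −166.
E = (-166) × (51.4/13387.34) = -0.6373…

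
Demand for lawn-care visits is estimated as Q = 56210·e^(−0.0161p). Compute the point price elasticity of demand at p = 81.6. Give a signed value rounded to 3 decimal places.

-1.314

dQ/dp = −0.0161·Q = -243.266. At p = 81.6, Q = 15109.7.
Ed = (dQ/dp)·(p/Q) = (-243.266) × (81.6/15109.7) = -1.31376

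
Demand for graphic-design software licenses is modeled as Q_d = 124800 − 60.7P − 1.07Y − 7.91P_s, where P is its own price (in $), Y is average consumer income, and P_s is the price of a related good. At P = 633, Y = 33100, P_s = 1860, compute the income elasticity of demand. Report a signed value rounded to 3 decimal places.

At the given values, Q_d = 124800 − 60.7(633) − 1.07(33100) − 7.91(1860) = 36247.3.
∂Q_d/∂Y = -1.07.
E = (-1.07) × (33100/36247.3) = -0.97709…

-0.977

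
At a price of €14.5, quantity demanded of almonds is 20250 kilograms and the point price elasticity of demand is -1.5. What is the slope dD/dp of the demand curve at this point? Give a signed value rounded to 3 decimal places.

-2094.828

Ed = (dD/dp)·(p/D) ⇒ dD/dp = Ed·D/p = (-1.5)·20250/14.5 = -2094.82758…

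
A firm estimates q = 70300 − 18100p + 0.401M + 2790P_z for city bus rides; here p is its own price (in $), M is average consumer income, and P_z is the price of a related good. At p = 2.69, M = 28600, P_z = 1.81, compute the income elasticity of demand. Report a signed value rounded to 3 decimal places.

At the given values, q = 70300 − 18100(2.69) + 0.401(28600) + 2790(1.81) = 38129.5.
∂q/∂M = 0.401.
E = (0.401) × (28600/38129.5) = 0.30078…

0.301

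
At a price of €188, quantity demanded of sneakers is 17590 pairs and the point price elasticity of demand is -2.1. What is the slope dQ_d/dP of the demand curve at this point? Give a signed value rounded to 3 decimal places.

-196.484

Ed = (dQ_d/dP)·(P/Q_d) ⇒ dQ_d/dP = Ed·Q_d/P = (-2.1)·17590/188 = -196.48404…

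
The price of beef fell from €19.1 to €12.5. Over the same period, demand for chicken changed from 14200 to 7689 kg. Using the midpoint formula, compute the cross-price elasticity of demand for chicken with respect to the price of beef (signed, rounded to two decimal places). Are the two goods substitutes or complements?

1.42; substitutes

%ΔQ_{chicken} = (7689 − 14200)/avg = -6511/10944.5 = -0.594910…
%ΔP_{beef} = (12.5 − 19.1)/avg = -6.6/15.8 = -0.417721…
E_cross = (-6511/10944.5) / (-6.6/15.8) = 1.4241…
E_cross > 0 ⇒ the goods are substitutes.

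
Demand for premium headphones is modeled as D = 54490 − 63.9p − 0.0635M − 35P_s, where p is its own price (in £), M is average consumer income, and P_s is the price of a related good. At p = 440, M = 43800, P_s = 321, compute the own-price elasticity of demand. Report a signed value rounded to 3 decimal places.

-2.275

At the given values, D = 54490 − 63.9(440) − 0.0635(43800) − 35(321) = 12357.7.
∂D/∂p = −63.9.
E = (-63.9) × (440/12357.7) = -2.27518…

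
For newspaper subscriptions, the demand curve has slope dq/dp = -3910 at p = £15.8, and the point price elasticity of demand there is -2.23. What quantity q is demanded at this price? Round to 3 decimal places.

Ed = (dq/dp)·(p/q) ⇒ q = (dq/dp)·p/Ed = (-3910)·15.8/(-2.23) = 27703.13901…

27703.139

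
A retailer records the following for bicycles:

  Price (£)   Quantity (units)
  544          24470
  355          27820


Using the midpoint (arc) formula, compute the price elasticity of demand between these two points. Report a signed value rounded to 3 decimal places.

-0.305

%ΔQ = (27820 − 24470) / [(24470 + 27820)/2] = 3350/26145 = 0.128131…
%ΔP = (355 − 544) / [(544 + 355)/2] = -189/449.5 = -0.420467…
Arc Ed = %ΔQ / %ΔP = (3350/26145) / (-189/449.5) = -0.30473…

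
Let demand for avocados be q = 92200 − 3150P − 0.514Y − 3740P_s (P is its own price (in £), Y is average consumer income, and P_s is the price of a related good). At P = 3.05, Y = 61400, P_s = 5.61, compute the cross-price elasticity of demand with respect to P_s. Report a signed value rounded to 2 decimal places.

-0.70

At the given values, q = 92200 − 3150(3.05) − 0.514(61400) − 3740(5.61) = 30051.5.
∂q/∂P_s = -3740.
E = (-3740) × (5.61/30051.5) = -0.6981…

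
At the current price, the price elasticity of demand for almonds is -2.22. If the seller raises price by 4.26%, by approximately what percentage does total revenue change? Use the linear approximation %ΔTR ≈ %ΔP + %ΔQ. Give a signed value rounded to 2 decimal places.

%ΔQ ≈ Ed × %ΔP = (-2.22) × (+4.26%) = -9.4572%
%ΔTR ≈ %ΔP + %ΔQ = (+4.26%) + (-9.4572%) = -5.1972%

-5.20%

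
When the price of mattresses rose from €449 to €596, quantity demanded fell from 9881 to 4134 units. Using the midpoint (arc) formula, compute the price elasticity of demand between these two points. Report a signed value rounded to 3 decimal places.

-2.915

%ΔQ = (4134 − 9881) / [(9881 + 4134)/2] = -5747/7007.5 = -0.820121…
%ΔP = (596 − 449) / [(449 + 596)/2] = 147/522.5 = 0.281339…
Arc Ed = %ΔQ / %ΔP = (-5747/7007.5) / (147/522.5) = -2.91505…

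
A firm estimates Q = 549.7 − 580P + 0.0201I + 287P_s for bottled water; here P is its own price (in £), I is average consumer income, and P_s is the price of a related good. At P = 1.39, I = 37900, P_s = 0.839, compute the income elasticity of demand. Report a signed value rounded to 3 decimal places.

1.021

At the given values, Q = 549.7 − 580(1.39) + 0.0201(37900) + 287(0.839) = 746.083.
∂Q/∂I = 0.0201.
E = (0.0201) × (37900/746.083) = 1.02105…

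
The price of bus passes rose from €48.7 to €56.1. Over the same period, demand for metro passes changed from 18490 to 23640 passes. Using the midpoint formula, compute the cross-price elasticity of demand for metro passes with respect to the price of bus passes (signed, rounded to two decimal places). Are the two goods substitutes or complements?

%ΔQ_{metro passes} = (23640 − 18490)/avg = 5150/21065 = 0.244481…
%ΔP_{bus passes} = (56.1 − 48.7)/avg = 7.4/52.4 = 0.141221…
E_cross = (5150/21065) / (7.4/52.4) = 1.7311…
E_cross > 0 ⇒ the goods are substitutes.

1.73; substitutes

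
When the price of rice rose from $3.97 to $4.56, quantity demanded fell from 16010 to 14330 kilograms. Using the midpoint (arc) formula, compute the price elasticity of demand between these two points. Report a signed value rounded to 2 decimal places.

%ΔQ = (14330 − 16010) / [(16010 + 14330)/2] = -1680/15170 = -0.110744…
%ΔP = (4.56 − 3.97) / [(3.97 + 4.56)/2] = 0.59/4.265 = 0.138335…
Arc Ed = %ΔQ / %ΔP = (-1680/15170) / (0.59/4.265) = -0.8005…

-0.80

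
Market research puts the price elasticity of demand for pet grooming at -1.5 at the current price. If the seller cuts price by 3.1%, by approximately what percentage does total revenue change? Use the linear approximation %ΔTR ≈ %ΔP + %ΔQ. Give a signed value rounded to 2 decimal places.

%ΔQ ≈ Ed × %ΔP = (-1.5) × (-3.1%) = +4.6500%
%ΔTR ≈ %ΔP + %ΔQ = (-3.1%) + (+4.6500%) = +1.5500%

+1.55%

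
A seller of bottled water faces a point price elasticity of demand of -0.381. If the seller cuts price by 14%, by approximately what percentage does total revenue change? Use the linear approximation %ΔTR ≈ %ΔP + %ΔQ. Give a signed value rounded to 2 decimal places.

-8.67%

%ΔQ ≈ Ed × %ΔP = (-0.381) × (-14%) = +5.3340%
%ΔTR ≈ %ΔP + %ΔQ = (-14%) + (+5.3340%) = -8.6660%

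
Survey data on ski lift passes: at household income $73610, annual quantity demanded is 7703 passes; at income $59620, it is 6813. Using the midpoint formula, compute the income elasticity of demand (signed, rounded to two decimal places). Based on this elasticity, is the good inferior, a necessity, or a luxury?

%ΔQ = (6813 − 7703)/[( 7703 + 6813)/2] = -890/7258 = -0.122623…
%ΔIncome = (59620 − 73610)/[( 73610 + 59620)/2] = -13990/66615 = -0.210012…
E_income = (-890/7258) / (-13990/66615) = 0.5838…
0 < E_income < 1 ⇒ normal good, necessity.

0.58; necessity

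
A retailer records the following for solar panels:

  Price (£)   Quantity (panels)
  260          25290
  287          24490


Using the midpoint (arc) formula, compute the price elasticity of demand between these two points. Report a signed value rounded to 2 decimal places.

-0.33

%ΔQ = (24490 − 25290) / [(25290 + 24490)/2] = -800/24890 = -0.032141…
%ΔP = (287 − 260) / [(260 + 287)/2] = 27/273.5 = 0.098720…
Arc Ed = %ΔQ / %ΔP = (-800/24890) / (27/273.5) = -0.3255…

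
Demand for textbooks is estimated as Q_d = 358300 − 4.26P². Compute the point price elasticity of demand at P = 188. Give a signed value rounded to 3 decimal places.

dQ_d/dP = −2·4.26·P = -1601.76. At P = 188, Q_d = 207734.56.
Ed = (dQ_d/dP)·(P/Q_d) = (-1601.76) × (188/207734.56) = -1.44959…

-1.450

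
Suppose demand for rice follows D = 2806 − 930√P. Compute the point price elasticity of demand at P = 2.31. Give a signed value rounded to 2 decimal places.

-0.51

dD/dP = −930/(2√P) = -305.948. At P = 2.31, D = 1392.52.
Ed = (dD/dP)·(P/D) = (-305.948) × (2.31/1392.52) = -0.5075…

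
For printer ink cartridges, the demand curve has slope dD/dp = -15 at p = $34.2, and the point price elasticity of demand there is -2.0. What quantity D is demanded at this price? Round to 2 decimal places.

Ed = (dD/dp)·(p/D) ⇒ D = (dD/dp)·p/Ed = (-15)·34.2/(-2.0) = 256.5

256.50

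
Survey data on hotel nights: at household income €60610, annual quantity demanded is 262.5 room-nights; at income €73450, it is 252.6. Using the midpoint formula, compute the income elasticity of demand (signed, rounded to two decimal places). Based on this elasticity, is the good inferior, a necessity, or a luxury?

%ΔQ = (252.6 − 262.5)/[( 262.5 + 252.6)/2] = -9.9/257.55 = -0.038439…
%ΔIncome = (73450 − 60610)/[( 60610 + 73450)/2] = 12840/67030 = 0.191556…
E_income = (-9.9/257.55) / (12840/67030) = -0.2006…
E_income < 0 ⇒ inferior good.

-0.20; inferior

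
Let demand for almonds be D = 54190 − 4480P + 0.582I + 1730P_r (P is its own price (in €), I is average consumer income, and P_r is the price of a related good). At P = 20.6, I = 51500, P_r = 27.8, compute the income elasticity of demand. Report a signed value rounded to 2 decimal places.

0.75

At the given values, D = 54190 − 4480(20.6) + 0.582(51500) + 1730(27.8) = 39969.
∂D/∂I = 0.582.
E = (0.582) × (51500/39969) = 0.7499…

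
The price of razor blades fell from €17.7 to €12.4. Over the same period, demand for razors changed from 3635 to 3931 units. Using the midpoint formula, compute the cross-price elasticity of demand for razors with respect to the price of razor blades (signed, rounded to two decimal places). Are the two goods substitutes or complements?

%ΔQ_{razors} = (3931 − 3635)/avg = 296/3783 = 0.078244…
%ΔP_{razor blades} = (12.4 − 17.7)/avg = -5.3/15.05 = -0.352159…
E_cross = (296/3783) / (-5.3/15.05) = -0.2221…
E_cross < 0 ⇒ the goods are complements.

-0.22; complements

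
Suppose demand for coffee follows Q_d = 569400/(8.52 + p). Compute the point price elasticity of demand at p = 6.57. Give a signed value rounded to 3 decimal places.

dQ_d/dp = −569400/(8.52 + p)² = -2500.57. At p = 6.57, Q_d = 37733.6.
Ed = (dQ_d/dp)·(p/Q_d) = (-2500.57) × (6.57/37733.6) = -0.43538…

-0.435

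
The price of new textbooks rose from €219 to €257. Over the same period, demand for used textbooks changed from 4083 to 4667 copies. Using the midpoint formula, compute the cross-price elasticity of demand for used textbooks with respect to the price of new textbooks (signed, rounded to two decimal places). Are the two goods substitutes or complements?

%ΔQ_{used textbooks} = (4667 − 4083)/avg = 584/4375 = 0.133485…
%ΔP_{new textbooks} = (257 − 219)/avg = 38/238 = 0.159663…
E_cross = (584/4375) / (38/238) = 0.8360…
E_cross > 0 ⇒ the goods are substitutes.

0.84; substitutes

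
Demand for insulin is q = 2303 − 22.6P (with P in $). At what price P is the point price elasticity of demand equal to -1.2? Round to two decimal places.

Ed = −22.6P/(2303 − 22.6P). Set this equal to -1.2:
22.6P = 1.2·(2303 − 22.6P) ⇒ 22.6P(1 + 1.2) = 1.2·2303
P = 1.2·2303 / (22.6·2.2) = 55.5832…

55.58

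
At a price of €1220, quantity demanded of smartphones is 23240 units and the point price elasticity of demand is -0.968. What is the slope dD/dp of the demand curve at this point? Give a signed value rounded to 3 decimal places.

Ed = (dD/dp)·(p/D) ⇒ dD/dp = Ed·D/p = (-0.968)·23240/1220 = -18.43960…

-18.440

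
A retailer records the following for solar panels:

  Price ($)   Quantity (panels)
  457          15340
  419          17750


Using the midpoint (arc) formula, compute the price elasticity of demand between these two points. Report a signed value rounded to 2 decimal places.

-1.68

%ΔQ = (17750 − 15340) / [(15340 + 17750)/2] = 2410/16545 = 0.145663…
%ΔP = (419 − 457) / [(457 + 419)/2] = -38/438 = -0.086757…
Arc Ed = %ΔQ / %ΔP = (2410/16545) / (-38/438) = -1.6789…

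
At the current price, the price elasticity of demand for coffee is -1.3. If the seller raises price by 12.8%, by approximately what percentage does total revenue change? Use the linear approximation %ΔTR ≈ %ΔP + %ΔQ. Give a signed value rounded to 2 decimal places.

%ΔQ ≈ Ed × %ΔP = (-1.3) × (+12.8%) = -16.6400%
%ΔTR ≈ %ΔP + %ΔQ = (+12.8%) + (-16.6400%) = -3.8400%

-3.84%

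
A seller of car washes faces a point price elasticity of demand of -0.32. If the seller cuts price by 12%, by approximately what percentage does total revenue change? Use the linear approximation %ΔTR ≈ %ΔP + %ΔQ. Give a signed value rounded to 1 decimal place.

%ΔQ ≈ Ed × %ΔP = (-0.32) × (-12%) = +3.8400%
%ΔTR ≈ %ΔP + %ΔQ = (-12%) + (+3.8400%) = -8.1600%

-8.2%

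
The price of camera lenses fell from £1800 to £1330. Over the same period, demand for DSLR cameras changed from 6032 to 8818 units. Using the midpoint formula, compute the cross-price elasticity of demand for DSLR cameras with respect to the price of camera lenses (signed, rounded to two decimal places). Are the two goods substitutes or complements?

-1.25; complements

%ΔQ_{DSLR cameras} = (8818 − 6032)/avg = 2786/7425 = 0.375218…
%ΔP_{camera lenses} = (1330 − 1800)/avg = -470/1565 = -0.300319…
E_cross = (2786/7425) / (-470/1565) = -1.2493…
E_cross < 0 ⇒ the goods are complements.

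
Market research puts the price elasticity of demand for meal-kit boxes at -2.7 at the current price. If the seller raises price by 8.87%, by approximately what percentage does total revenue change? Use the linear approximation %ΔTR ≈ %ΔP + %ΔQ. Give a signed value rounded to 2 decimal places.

-15.08%

%ΔQ ≈ Ed × %ΔP = (-2.7) × (+8.87%) = -23.9490%
%ΔTR ≈ %ΔP + %ΔQ = (+8.87%) + (-23.9490%) = -15.0790%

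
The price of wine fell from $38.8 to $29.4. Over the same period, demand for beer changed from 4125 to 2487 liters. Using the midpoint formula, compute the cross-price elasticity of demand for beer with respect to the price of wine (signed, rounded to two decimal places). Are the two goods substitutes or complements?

%ΔQ_{beer} = (2487 − 4125)/avg = -1638/3306 = -0.495462…
%ΔP_{wine} = (29.4 − 38.8)/avg = -9.4/34.1 = -0.275659…
E_cross = (-1638/3306) / (-9.4/34.1) = 1.7973…
E_cross > 0 ⇒ the goods are substitutes.

1.80; substitutes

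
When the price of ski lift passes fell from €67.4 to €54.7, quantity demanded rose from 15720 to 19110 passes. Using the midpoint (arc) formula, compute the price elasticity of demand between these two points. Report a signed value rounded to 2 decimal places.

-0.94

%ΔQ = (19110 − 15720) / [(15720 + 19110)/2] = 3390/17415 = 0.194659…
%ΔP = (54.7 − 67.4) / [(67.4 + 54.7)/2] = -12.7/61.05 = -0.208026…
Arc Ed = %ΔQ / %ΔP = (3390/17415) / (-12.7/61.05) = -0.9357…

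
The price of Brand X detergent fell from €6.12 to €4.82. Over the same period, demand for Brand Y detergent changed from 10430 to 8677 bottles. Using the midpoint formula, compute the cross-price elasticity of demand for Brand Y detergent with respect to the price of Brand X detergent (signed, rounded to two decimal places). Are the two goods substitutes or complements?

0.77; substitutes

%ΔQ_{Brand Y detergent} = (8677 − 10430)/avg = -1753/9553.5 = -0.183492…
%ΔP_{Brand X detergent} = (4.82 − 6.12)/avg = -1.3/5.47 = -0.237659…
E_cross = (-1753/9553.5) / (-1.3/5.47) = 0.7720…
E_cross > 0 ⇒ the goods are substitutes.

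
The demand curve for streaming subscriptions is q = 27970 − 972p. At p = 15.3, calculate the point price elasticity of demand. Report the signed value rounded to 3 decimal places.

dq/dp = −972. At p = 15.3, q = 27970 − 972(15.3) = 13098.4.
Ed = (dq/dp)·(p/q) = −972 × (15.3/13098.4) = -1.13537…

-1.135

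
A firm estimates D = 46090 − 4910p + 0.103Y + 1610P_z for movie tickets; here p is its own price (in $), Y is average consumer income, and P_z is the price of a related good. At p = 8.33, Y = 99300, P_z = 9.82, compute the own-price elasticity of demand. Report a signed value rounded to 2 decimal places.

-1.31

At the given values, D = 46090 − 4910(8.33) + 0.103(99300) + 1610(9.82) = 31227.8.
∂D/∂p = −4910.
E = (-4910) × (8.33/31227.8) = -1.3097…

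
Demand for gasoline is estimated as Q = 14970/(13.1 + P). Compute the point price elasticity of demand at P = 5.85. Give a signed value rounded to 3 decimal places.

dQ/dP = −14970/(13.1 + P)² = -41.6873. At P = 5.85, Q = 789.974.
Ed = (dQ/dP)·(P/Q) = (-41.6873) × (5.85/789.974) = -0.30870…

-0.309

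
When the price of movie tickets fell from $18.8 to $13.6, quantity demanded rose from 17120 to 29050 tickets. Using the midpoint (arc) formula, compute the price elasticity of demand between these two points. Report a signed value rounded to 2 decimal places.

-1.61

%ΔQ = (29050 − 17120) / [(17120 + 29050)/2] = 11930/23085 = 0.516785…
%ΔP = (13.6 − 18.8) / [(18.8 + 13.6)/2] = -5.2/16.2 = -0.320987…
Arc Ed = %ΔQ / %ΔP = (11930/23085) / (-5.2/16.2) = -1.6099…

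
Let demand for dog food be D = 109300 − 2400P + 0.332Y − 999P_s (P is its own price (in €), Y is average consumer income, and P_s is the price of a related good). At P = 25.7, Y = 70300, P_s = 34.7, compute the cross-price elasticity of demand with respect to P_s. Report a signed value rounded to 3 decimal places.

At the given values, D = 109300 − 2400(25.7) + 0.332(70300) − 999(34.7) = 36294.3.
∂D/∂P_s = -999.
E = (-999) × (34.7/36294.3) = -0.95511…

-0.955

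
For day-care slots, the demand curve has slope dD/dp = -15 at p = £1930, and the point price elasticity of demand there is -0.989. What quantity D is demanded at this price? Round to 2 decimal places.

Ed = (dD/dp)·(p/D) ⇒ D = (dD/dp)·p/Ed = (-15)·1930/(-0.989) = 29271.9919…

29271.99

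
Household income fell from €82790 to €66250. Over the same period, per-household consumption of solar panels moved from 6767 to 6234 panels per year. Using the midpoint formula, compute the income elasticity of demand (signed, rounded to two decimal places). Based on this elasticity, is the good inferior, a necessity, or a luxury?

0.37; necessity

%ΔQ = (6234 − 6767)/[( 6767 + 6234)/2] = -533/6500.5 = -0.081993…
%ΔIncome = (66250 − 82790)/[( 82790 + 66250)/2] = -16540/74520 = -0.221953…
E_income = (-533/6500.5) / (-16540/74520) = 0.3694…
0 < E_income < 1 ⇒ normal good, necessity.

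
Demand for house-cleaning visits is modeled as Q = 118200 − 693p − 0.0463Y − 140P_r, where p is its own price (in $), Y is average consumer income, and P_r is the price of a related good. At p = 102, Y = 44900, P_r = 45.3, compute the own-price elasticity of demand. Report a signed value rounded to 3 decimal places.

-1.808

At the given values, Q = 118200 − 693(102) − 0.0463(44900) − 140(45.3) = 39093.13.
∂Q/∂p = −693.
E = (-693) × (102/39093.13) = -1.80814…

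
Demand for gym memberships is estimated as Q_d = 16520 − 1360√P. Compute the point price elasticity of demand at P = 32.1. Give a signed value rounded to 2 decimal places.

dQ_d/dP = −1360/(2√P) = -120.021. At P = 32.1, Q_d = 8814.67.
Ed = (dQ_d/dP)·(P/Q_d) = (-120.021) × (32.1/8814.67) = -0.4370…

-0.44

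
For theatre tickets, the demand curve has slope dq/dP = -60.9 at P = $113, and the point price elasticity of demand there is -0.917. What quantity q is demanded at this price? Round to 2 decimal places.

Ed = (dq/dP)·(P/q) ⇒ q = (dq/dP)·P/Ed = (-60.9)·113/(-0.917) = 7504.5801…

7504.58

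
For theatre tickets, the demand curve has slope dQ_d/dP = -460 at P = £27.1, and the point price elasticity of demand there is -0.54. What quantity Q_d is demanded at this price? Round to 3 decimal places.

23085.185

Ed = (dQ_d/dP)·(P/Q_d) ⇒ Q_d = (dQ_d/dP)·P/Ed = (-460)·27.1/(-0.54) = 23085.18518…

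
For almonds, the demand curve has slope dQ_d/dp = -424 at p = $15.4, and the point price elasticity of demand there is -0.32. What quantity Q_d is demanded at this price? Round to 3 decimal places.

20405.000

Ed = (dQ_d/dp)·(p/Q_d) ⇒ Q_d = (dQ_d/dp)·p/Ed = (-424)·15.4/(-0.32) = 20405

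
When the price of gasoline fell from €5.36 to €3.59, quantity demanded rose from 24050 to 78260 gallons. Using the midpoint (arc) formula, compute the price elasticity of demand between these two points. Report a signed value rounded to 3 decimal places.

%ΔQ = (78260 − 24050) / [(24050 + 78260)/2] = 54210/51155 = 1.059720…
%ΔP = (3.59 − 5.36) / [(5.36 + 3.59)/2] = -1.77/4.475 = -0.395530…
Arc Ed = %ΔQ / %ΔP = (54210/51155) / (-1.77/4.475) = -2.67923…

-2.679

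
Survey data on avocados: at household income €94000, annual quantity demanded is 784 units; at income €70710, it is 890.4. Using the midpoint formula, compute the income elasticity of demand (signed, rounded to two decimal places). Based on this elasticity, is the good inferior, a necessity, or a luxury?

%ΔQ = (890.4 − 784)/[( 784 + 890.4)/2] = 106.4/837.2 = 0.127090…
%ΔIncome = (70710 − 94000)/[( 94000 + 70710)/2] = -23290/82355 = -0.282800…
E_income = (106.4/837.2) / (-23290/82355) = -0.4493…
E_income < 0 ⇒ inferior good.

-0.45; inferior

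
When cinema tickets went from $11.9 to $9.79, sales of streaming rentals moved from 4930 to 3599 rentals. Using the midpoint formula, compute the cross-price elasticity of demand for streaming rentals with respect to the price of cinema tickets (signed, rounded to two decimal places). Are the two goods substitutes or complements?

%ΔQ_{streaming rentals} = (3599 − 4930)/avg = -1331/4264.5 = -0.312111…
%ΔP_{cinema tickets} = (9.79 − 11.9)/avg = -2.11/10.845 = -0.194559…
E_cross = (-1331/4264.5) / (-2.11/10.845) = 1.6041…
E_cross > 0 ⇒ the goods are substitutes.

1.60; substitutes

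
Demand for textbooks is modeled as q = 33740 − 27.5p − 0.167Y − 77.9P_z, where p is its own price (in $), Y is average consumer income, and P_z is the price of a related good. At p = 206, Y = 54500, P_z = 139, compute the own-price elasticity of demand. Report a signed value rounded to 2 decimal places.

-0.70

At the given values, q = 33740 − 27.5(206) − 0.167(54500) − 77.9(139) = 8145.4.
∂q/∂p = −27.5.
E = (-27.5) × (206/8145.4) = -0.6954…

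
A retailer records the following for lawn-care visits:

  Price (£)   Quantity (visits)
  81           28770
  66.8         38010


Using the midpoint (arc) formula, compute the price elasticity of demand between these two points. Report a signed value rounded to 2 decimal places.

%ΔQ = (38010 − 28770) / [(28770 + 38010)/2] = 9240/33390 = 0.276729…
%ΔP = (66.8 − 81) / [(81 + 66.8)/2] = -14.2/73.9 = -0.192151…
Arc Ed = %ΔQ / %ΔP = (9240/33390) / (-14.2/73.9) = -1.4401…

-1.44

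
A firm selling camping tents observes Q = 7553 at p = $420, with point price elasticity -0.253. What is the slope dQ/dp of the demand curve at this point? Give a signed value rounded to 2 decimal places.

Ed = (dQ/dp)·(p/Q) ⇒ dQ/dp = Ed·Q/p = (-0.253)·7553/420 = -4.5497…

-4.55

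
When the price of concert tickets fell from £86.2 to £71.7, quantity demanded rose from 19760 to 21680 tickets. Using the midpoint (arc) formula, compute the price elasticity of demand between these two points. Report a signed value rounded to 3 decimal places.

%ΔQ = (21680 − 19760) / [(19760 + 21680)/2] = 1920/20720 = 0.092664…
%ΔP = (71.7 − 86.2) / [(86.2 + 71.7)/2] = -14.5/78.95 = -0.183660…
Arc Ed = %ΔQ / %ΔP = (1920/20720) / (-14.5/78.95) = -0.50454…

-0.505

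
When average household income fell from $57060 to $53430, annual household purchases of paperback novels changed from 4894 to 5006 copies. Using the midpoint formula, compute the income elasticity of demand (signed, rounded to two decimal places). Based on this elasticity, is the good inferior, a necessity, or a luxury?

%ΔQ = (5006 − 4894)/[( 4894 + 5006)/2] = 112/4950 = 0.022626…
%ΔIncome = (53430 − 57060)/[( 57060 + 53430)/2] = -3630/55245 = -0.065707…
E_income = (112/4950) / (-3630/55245) = -0.3443…
E_income < 0 ⇒ inferior good.

-0.34; inferior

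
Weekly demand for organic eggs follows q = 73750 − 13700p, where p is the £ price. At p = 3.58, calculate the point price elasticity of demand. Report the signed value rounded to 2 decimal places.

dq/dp = −13700. At p = 3.58, q = 73750 − 13700(3.58) = 24704.
Ed = (dq/dp)·(p/q) = −13700 × (3.58/24704) = -1.9853…

-1.99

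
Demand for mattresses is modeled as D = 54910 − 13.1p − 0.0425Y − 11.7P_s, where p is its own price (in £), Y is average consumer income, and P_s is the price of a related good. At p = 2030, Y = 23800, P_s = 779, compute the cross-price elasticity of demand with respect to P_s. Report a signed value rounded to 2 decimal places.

-0.50

At the given values, D = 54910 − 13.1(2030) − 0.0425(23800) − 11.7(779) = 18191.2.
∂D/∂P_s = -11.7.
E = (-11.7) × (779/18191.2) = -0.5010…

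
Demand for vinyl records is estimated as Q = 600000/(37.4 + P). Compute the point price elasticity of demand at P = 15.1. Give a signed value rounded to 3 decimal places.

-0.288

dQ/dP = −600000/(37.4 + P)² = -217.687. At P = 15.1, Q = 11428.6.
Ed = (dQ/dP)·(P/Q) = (-217.687) × (15.1/11428.6) = -0.28761…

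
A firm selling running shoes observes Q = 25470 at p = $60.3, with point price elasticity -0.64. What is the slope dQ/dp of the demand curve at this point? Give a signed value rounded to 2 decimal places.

-270.33

Ed = (dQ/dp)·(p/Q) ⇒ dQ/dp = Ed·Q/p = (-0.64)·25470/60.3 = -270.3283…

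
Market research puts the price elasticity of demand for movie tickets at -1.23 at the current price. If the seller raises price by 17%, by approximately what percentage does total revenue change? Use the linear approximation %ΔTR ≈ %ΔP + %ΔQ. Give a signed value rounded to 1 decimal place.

%ΔQ ≈ Ed × %ΔP = (-1.23) × (+17%) = -20.9100%
%ΔTR ≈ %ΔP + %ΔQ = (+17%) + (-20.9100%) = -3.9100%

-3.9%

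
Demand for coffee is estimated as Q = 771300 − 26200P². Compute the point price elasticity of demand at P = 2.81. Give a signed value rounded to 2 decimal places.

dQ/dP = −2·26200·P = -147244. At P = 2.81, Q = 564422.18.
Ed = (dQ/dP)·(P/Q) = (-147244) × (2.81/564422.18) = -0.7330…

-0.73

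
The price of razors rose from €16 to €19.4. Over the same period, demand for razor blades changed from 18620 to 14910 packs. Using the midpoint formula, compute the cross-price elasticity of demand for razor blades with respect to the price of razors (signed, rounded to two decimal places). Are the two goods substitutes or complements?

%ΔQ_{razor blades} = (14910 − 18620)/avg = -3710/16765 = -0.221294…
%ΔP_{razors} = (19.4 − 16)/avg = 3.4/17.7 = 0.192090…
E_cross = (-3710/16765) / (3.4/17.7) = -1.1520…
E_cross < 0 ⇒ the goods are complements.

-1.15; complements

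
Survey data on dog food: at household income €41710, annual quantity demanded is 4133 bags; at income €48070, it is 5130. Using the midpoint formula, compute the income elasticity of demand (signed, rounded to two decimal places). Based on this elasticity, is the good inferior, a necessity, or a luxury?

%ΔQ = (5130 − 4133)/[( 4133 + 5130)/2] = 997/4631.5 = 0.215265…
%ΔIncome = (48070 − 41710)/[( 41710 + 48070)/2] = 6360/44890 = 0.141679…
E_income = (997/4631.5) / (6360/44890) = 1.5193…
E_income > 1 ⇒ normal good, luxury.

1.52; luxury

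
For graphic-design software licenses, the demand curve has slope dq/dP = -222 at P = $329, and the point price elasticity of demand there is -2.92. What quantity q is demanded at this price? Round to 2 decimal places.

25013.01

Ed = (dq/dP)·(P/q) ⇒ q = (dq/dP)·P/Ed = (-222)·329/(-2.92) = 25013.0136…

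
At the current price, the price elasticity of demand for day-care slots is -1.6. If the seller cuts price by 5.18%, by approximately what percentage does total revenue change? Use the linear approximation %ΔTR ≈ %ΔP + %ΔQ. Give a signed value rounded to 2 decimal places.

+3.11%

%ΔQ ≈ Ed × %ΔP = (-1.6) × (-5.18%) = +8.2880%
%ΔTR ≈ %ΔP + %ΔQ = (-5.18%) + (+8.2880%) = +3.1080%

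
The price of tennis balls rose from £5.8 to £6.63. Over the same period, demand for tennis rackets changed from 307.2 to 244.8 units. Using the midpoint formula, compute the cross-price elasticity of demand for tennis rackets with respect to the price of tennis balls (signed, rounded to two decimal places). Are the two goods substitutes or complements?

-1.69; complements

%ΔQ_{tennis rackets} = (244.8 − 307.2)/avg = -62.4/276 = -0.226086…
%ΔP_{tennis balls} = (6.63 − 5.8)/avg = 0.83/6.215 = 0.133547…
E_cross = (-62.4/276) / (0.83/6.215) = -1.6929…
E_cross < 0 ⇒ the goods are complements.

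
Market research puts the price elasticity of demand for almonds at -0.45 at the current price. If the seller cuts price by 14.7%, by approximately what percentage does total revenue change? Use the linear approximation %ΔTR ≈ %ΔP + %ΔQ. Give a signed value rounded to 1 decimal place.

%ΔQ ≈ Ed × %ΔP = (-0.45) × (-14.7%) = +6.6150%
%ΔTR ≈ %ΔP + %ΔQ = (-14.7%) + (+6.6150%) = -8.0850%

-8.1%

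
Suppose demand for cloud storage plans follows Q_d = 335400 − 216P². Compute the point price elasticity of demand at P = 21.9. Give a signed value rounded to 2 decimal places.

-0.89

dQ_d/dP = −2·216·P = -9460.8. At P = 21.9, Q_d = 231804.24.
Ed = (dQ_d/dP)·(P/Q_d) = (-9460.8) × (21.9/231804.24) = -0.8938…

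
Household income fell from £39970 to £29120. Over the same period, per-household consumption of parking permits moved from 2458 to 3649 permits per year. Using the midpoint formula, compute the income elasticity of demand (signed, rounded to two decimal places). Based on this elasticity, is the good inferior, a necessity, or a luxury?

%ΔQ = (3649 − 2458)/[( 2458 + 3649)/2] = 1191/3053.5 = 0.390044…
%ΔIncome = (29120 − 39970)/[( 39970 + 29120)/2] = -10850/34545 = -0.314083…
E_income = (1191/3053.5) / (-10850/34545) = -1.2418…
E_income < 0 ⇒ inferior good.

-1.24; inferior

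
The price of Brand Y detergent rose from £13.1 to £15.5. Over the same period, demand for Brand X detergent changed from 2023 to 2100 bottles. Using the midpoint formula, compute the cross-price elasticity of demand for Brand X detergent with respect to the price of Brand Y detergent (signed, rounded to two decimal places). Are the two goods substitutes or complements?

0.22; substitutes

%ΔQ_{Brand X detergent} = (2100 − 2023)/avg = 77/2061.5 = 0.037351…
%ΔP_{Brand Y detergent} = (15.5 − 13.1)/avg = 2.4/14.3 = 0.167832…
E_cross = (77/2061.5) / (2.4/14.3) = 0.2225…
E_cross > 0 ⇒ the goods are substitutes.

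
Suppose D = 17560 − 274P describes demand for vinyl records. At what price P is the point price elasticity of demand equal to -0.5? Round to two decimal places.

Ed = −274P/(17560 − 274P). Set this equal to -0.5:
274P = 0.5·(17560 − 274P) ⇒ 274P(1 + 0.5) = 0.5·17560
P = 0.5·17560 / (274·1.5) = 21.3625…

21.36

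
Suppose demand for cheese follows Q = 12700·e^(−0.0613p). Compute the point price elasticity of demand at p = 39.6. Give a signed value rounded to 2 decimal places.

-2.43

dQ/dp = −0.0613·Q = -68.7105. At p = 39.6, Q = 1120.89.
Ed = (dQ/dp)·(p/Q) = (-68.7105) × (39.6/1120.89) = -2.4274…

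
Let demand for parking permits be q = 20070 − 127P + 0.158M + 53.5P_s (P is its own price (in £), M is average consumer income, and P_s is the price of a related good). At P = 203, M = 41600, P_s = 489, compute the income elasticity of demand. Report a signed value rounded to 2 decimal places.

0.24

At the given values, q = 20070 − 127(203) + 0.158(41600) + 53.5(489) = 27023.3.
∂q/∂M = 0.158.
E = (0.158) × (41600/27023.3) = 0.2432…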